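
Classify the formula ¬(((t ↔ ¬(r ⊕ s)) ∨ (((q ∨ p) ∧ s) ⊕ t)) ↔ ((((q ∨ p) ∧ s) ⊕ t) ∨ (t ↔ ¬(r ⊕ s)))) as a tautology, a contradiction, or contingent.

contradiction

p | q | r | s | t || φ
0 | 0 | 0 | 0 | 0 || 0
0 | 0 | 0 | 0 | 1 || 0
0 | 0 | 0 | 1 | 0 || 0
0 | 0 | 0 | 1 | 1 || 0
0 | 0 | 1 | 0 | 0 || 0
0 | 0 | 1 | 0 | 1 || 0
0 | 0 | 1 | 1 | 0 || 0
0 | 0 | 1 | 1 | 1 || 0
0 | 1 | 0 | 0 | 0 || 0
0 | 1 | 0 | 0 | 1 || 0
0 | 1 | 0 | 1 | 0 || 0
0 | 1 | 0 | 1 | 1 || 0
0 | 1 | 1 | 0 | 0 || 0
0 | 1 | 1 | 0 | 1 || 0
0 | 1 | 1 | 1 | 0 || 0
0 | 1 | 1 | 1 | 1 || 0
1 | 0 | 0 | 0 | 0 || 0
1 | 0 | 0 | 0 | 1 || 0
1 | 0 | 0 | 1 | 0 || 0
1 | 0 | 0 | 1 | 1 || 0
1 | 0 | 1 | 0 | 0 || 0
1 | 0 | 1 | 0 | 1 || 0
1 | 0 | 1 | 1 | 0 || 0
1 | 0 | 1 | 1 | 1 || 0
1 | 1 | 0 | 0 | 0 || 0
1 | 1 | 0 | 0 | 1 || 0
1 | 1 | 0 | 1 | 0 || 0
1 | 1 | 0 | 1 | 1 || 0
1 | 1 | 1 | 0 | 0 || 0
1 | 1 | 1 | 0 | 1 || 0
1 | 1 | 1 | 1 | 0 || 0
1 | 1 | 1 | 1 | 1 || 0
Every row is 0, so the formula is a contradiction.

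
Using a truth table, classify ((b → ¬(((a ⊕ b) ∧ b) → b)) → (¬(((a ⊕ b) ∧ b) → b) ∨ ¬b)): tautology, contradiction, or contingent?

a | b || (a ⊕ b) | ((a ⊕ b) ∧ b) | (((a ⊕ b) ∧ b) → b) | ¬(((a ⊕ b) ∧ b) → b) | (b → ¬(((a ⊕ b) ∧ b) → b)) | ¬b | (¬(((a ⊕ b) ∧ b) → b) ∨ ¬b) | φ
0 | 0 ||    0    |       0       |          1          |          0           |             1              | 1  |              1              | 1
0 | 1 ||    1    |       1       |          1          |          0           |             0              | 0  |              0              | 1
1 | 0 ||    1    |       0       |          1          |          0           |             1              | 1  |              1              | 1
1 | 1 ||    0    |       0       |          1          |          0           |             0              | 0  |              0              | 1
Every row is 1, so the formula is a tautology.

tautology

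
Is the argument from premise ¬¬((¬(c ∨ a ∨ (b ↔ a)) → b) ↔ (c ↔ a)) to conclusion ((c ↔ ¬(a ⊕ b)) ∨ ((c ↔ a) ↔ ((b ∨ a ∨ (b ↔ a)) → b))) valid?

no

a | b | c || φ | ψ
1 | 1 | 1 || 1 | 1
1 | 1 | 0 || 0 | 0
1 | 0 | 1 || 1 | 0
1 | 0 | 0 || 0 | 1
0 | 1 | 1 || 0 | 0
0 | 1 | 0 || 1 | 1
0 | 0 | 1 || 0 | 1
0 | 0 | 0 || 1 | 0
At a=1, b=0, c=1 we have φ true but ψ false, so φ does not entail ψ.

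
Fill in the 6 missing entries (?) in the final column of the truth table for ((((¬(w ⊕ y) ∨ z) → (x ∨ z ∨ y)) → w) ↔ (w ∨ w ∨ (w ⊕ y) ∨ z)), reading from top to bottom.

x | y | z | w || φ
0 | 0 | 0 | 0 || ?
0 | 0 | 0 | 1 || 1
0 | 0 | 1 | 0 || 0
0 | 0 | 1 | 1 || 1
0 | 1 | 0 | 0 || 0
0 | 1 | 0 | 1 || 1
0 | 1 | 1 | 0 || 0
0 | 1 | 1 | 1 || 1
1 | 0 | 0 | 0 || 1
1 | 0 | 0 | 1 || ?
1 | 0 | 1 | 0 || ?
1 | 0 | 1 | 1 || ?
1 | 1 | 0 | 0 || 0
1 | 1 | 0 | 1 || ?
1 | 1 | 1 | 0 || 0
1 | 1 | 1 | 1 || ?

0, 1, 0, 1, 1, 1

Row x=0, y=0, z=0, w=0: (((¬(w ⊕ y) ∨ z) → (x ∨ z ∨ y)) → w) = 1, (w ∨ w ∨ (w ⊕ y) ∨ z) = 0, so the formula = 0.
Row x=1, y=0, z=0, w=1: (((¬(w ⊕ y) ∨ z) → (x ∨ z ∨ y)) → w) = 1, (w ∨ w ∨ (w ⊕ y) ∨ z) = 1, so the formula = 1.
Row x=1, y=0, z=1, w=0: (((¬(w ⊕ y) ∨ z) → (x ∨ z ∨ y)) → w) = 0, (w ∨ w ∨ (w ⊕ y) ∨ z) = 1, so the formula = 0.
Row x=1, y=0, z=1, w=1: (((¬(w ⊕ y) ∨ z) → (x ∨ z ∨ y)) → w) = 1, (w ∨ w ∨ (w ⊕ y) ∨ z) = 1, so the formula = 1.
Row x=1, y=1, z=0, w=1: (((¬(w ⊕ y) ∨ z) → (x ∨ z ∨ y)) → w) = 1, (w ∨ w ∨ (w ⊕ y) ∨ z) = 1, so the formula = 1.
Row x=1, y=1, z=1, w=1: (((¬(w ⊕ y) ∨ z) → (x ∨ z ∨ y)) → w) = 1, (w ∨ w ∨ (w ⊕ y) ∨ z) = 1, so the formula = 1.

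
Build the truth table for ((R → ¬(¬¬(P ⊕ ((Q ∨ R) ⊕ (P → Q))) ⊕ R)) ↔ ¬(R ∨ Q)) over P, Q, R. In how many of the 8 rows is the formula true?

P | Q | R | (Q ∨ R) | (P → Q) | ((Q ∨ R) ⊕ (P → Q)) | (P ⊕ ((Q ∨ R) ⊕ (P → Q))) | ¬(P ⊕ ((Q ∨ R) ⊕ (P → Q))) | ¬¬(P ⊕ ((Q ∨ R) ⊕ (P → Q))) | (R ∨ Q) | ¬(R ∨ Q) | φ
- | - | - | ------- | ------- | ------------------- | ------------------------- | -------------------------- | --------------------------- | ------- | -------- | -
1 | 1 | 1 |    1    |    1    |          0          |             1             |             0              |              1              |    1    |    0     | 0
1 | 1 | 0 |    1    |    1    |          0          |             1             |             0              |              1              |    1    |    0     | 0
1 | 0 | 1 |    1    |    0    |          1          |             0             |             1              |              0              |    1    |    0     | 1
1 | 0 | 0 |    0    |    0    |          0          |             1             |             0              |              1              |    0    |    1     | 1
0 | 1 | 1 |    1    |    1    |          0          |             0             |             1              |              0              |    1    |    0     | 1
0 | 1 | 0 |    1    |    1    |          0          |             0             |             1              |              0              |    1    |    0     | 0
0 | 0 | 1 |    1    |    1    |          0          |             0             |             1              |              0              |    1    |    0     | 1
0 | 0 | 0 |    0    |    1    |          1          |             1             |             0              |              1              |    0    |    1     | 1
The formula is true on 5 of the 8 rows.

5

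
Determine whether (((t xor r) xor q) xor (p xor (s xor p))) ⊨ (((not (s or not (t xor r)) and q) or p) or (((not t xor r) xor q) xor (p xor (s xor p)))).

p | q | r | s | t || φ | ψ
1 | 1 | 1 | 1 | 1 || 0 | 1
1 | 1 | 1 | 1 | 0 || 1 | 1
1 | 1 | 1 | 0 | 1 || 1 | 1
1 | 1 | 1 | 0 | 0 || 0 | 1
1 | 1 | 0 | 1 | 1 || 1 | 1
1 | 1 | 0 | 1 | 0 || 0 | 1
1 | 1 | 0 | 0 | 1 || 0 | 1
1 | 1 | 0 | 0 | 0 || 1 | 1
1 | 0 | 1 | 1 | 1 || 1 | 1
1 | 0 | 1 | 1 | 0 || 0 | 1
1 | 0 | 1 | 0 | 1 || 0 | 1
1 | 0 | 1 | 0 | 0 || 1 | 1
1 | 0 | 0 | 1 | 1 || 0 | 1
1 | 0 | 0 | 1 | 0 || 1 | 1
1 | 0 | 0 | 0 | 1 || 1 | 1
1 | 0 | 0 | 0 | 0 || 0 | 1
0 | 1 | 1 | 1 | 1 || 0 | 1
0 | 1 | 1 | 1 | 0 || 1 | 0
0 | 1 | 1 | 0 | 1 || 1 | 0
0 | 1 | 1 | 0 | 0 || 0 | 1
0 | 1 | 0 | 1 | 1 || 1 | 0
0 | 1 | 0 | 1 | 0 || 0 | 1
0 | 1 | 0 | 0 | 1 || 0 | 1
0 | 1 | 0 | 0 | 0 || 1 | 0
0 | 0 | 1 | 1 | 1 || 1 | 0
0 | 0 | 1 | 1 | 0 || 0 | 1
0 | 0 | 1 | 0 | 1 || 0 | 1
0 | 0 | 1 | 0 | 0 || 1 | 0
0 | 0 | 0 | 1 | 1 || 0 | 1
0 | 0 | 0 | 1 | 0 || 1 | 0
0 | 0 | 0 | 0 | 1 || 1 | 0
0 | 0 | 0 | 0 | 0 || 0 | 1
At p=0, q=1, r=1, s=1, t=0 we have φ true but ψ false, so φ does not entail ψ.

no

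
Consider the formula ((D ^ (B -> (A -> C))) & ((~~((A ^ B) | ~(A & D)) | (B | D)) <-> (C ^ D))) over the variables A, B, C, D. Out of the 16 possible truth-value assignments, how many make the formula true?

5

A  B  C  D     (A -> C)  (B -> (A -> C))  (D ^ (B -> (A -> C)))  (A ^ B)  (A & D)  ~(A & D)  ((A ^ B) | ~(A & D))  ~((A ^ B) | ~(A & D))  ~~((A ^ B) | ~(A & D))  (B | D)  (C ^ D)  φ
T  T  T  T        T             T                   F               F        T        F               F                      T                      F                T        F     F
T  T  T  F        T             T                   T               F        F        T               T                      F                      T                T        T     T
T  T  F  T        F             F                   T               F        T        F               F                      T                      F                T        T     T
T  T  F  F        F             F                   F               F        F        T               T                      F                      T                T        F     F
T  F  T  T        T             T                   F               T        T        F               T                      F                      T                T        F     F
T  F  T  F        T             T                   T               T        F        T               T                      F                      T                F        T     T
T  F  F  T        F             T                   F               T        T        F               T                      F                      T                T        T     F
T  F  F  F        F             T                   T               T        F        T               T                      F                      T                F        F     F
F  T  T  T        T             T                   F               T        F        T               T                      F                      T                T        F     F
F  T  T  F        T             T                   T               T        F        T               T                      F                      T                T        T     T
F  T  F  T        T             T                   F               T        F        T               T                      F                      T                T        T     F
F  T  F  F        T             T                   T               T        F        T               T                      F                      T                T        F     F
F  F  T  T        T             T                   F               F        F        T               T                      F                      T                T        F     F
F  F  T  F        T             T                   T               F        F        T               T                      F                      T                F        T     T
F  F  F  T        T             T                   F               F        F        T               T                      F                      T                T        T     F
F  F  F  F        T             T                   T               F        F        T               T                      F                      T                F        F     F
The formula is true on 5 of the 16 rows.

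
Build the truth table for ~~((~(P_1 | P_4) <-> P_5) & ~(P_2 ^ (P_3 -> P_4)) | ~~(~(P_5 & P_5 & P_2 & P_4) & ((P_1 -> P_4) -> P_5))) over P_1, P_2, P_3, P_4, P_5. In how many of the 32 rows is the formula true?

P_1  P_2  P_3  P_4  P_5  |  φ
 0    0    0    0    0   |  0
 0    0    0    0    1   |  1
 0    0    0    1    0   |  0
 0    0    0    1    1   |  1
 0    0    1    0    0   |  0
 0    0    1    0    1   |  1
 0    0    1    1    0   |  0
 0    0    1    1    1   |  1
 0    1    0    0    0   |  0
 0    1    0    0    1   |  1
 0    1    0    1    0   |  1
 0    1    0    1    1   |  0
 0    1    1    0    0   |  0
 0    1    1    0    1   |  1
 0    1    1    1    0   |  1
 0    1    1    1    1   |  0
 1    0    0    0    0   |  1
 1    0    0    0    1   |  1
 1    0    0    1    0   |  0
 1    0    0    1    1   |  1
 1    0    1    0    0   |  1
 1    0    1    0    1   |  1
 1    0    1    1    0   |  0
 1    0    1    1    1   |  1
 1    1    0    0    0   |  1
 1    1    0    0    1   |  1
 1    1    0    1    0   |  1
 1    1    0    1    1   |  0
 1    1    1    0    0   |  1
 1    1    1    0    1   |  1
 1    1    1    1    0   |  1
 1    1    1    1    1   |  0
The formula is true on 20 of the 32 rows.

20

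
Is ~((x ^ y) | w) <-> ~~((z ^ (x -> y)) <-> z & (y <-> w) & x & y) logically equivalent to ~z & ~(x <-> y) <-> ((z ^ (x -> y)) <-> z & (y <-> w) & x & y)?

x | y | z | w | φ | ψ
- | - | - | - | - | -
T | T | T | T | T | T
T | T | T | F | T | F
T | T | F | T | T | T
T | T | F | F | F | T
T | F | T | T | T | T
T | F | T | F | T | T
T | F | F | T | F | T
T | F | F | F | F | T
F | T | T | T | F | F
F | T | T | F | F | F
F | T | F | T | T | F
F | T | F | F | T | F
F | F | T | T | F | F
F | F | T | F | T | F
F | F | F | T | T | T
F | F | F | F | F | T
The columns differ at x=T, y=T, z=T, w=F (φ=T, ψ=F), so they are not equivalent.

not equivalent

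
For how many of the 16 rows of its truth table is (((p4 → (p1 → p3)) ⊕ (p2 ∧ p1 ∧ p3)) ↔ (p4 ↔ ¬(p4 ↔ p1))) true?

12

p1  p2  p3  p4  |  (p1 → p3)  (p4 → (p1 → p3))  (p2 ∧ p1 ∧ p3)  (p4 ↔ p1)  ¬(p4 ↔ p1)  (p4 ↔ ¬(p4 ↔ p1))  φ
1   1   1   1   |      1             1                1             1          0               0          1
1   1   1   0   |      1             1                1             0          1               0          1
1   1   0   1   |      0             0                0             1          0               0          1
1   1   0   0   |      0             1                0             0          1               0          0
1   0   1   1   |      1             1                0             1          0               0          0
1   0   1   0   |      1             1                0             0          1               0          0
1   0   0   1   |      0             0                0             1          0               0          1
1   0   0   0   |      0             1                0             0          1               0          0
0   1   1   1   |      1             1                0             0          1               1          1
0   1   1   0   |      1             1                0             1          0               1          1
0   1   0   1   |      1             1                0             0          1               1          1
0   1   0   0   |      1             1                0             1          0               1          1
0   0   1   1   |      1             1                0             0          1               1          1
0   0   1   0   |      1             1                0             1          0               1          1
0   0   0   1   |      1             1                0             0          1               1          1
0   0   0   0   |      1             1                0             1          0               1          1
The formula is true on 12 of the 16 rows.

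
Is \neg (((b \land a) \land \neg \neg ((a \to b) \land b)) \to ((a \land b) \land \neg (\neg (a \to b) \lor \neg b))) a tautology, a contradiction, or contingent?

contradiction

a | b | (b \land a) | (a \to b) | ((a \to b) \land b) | \neg ((a \to b) \land b) | (a \land b) | \neg (a \to b) | \neg b | (\neg (a \to b) \lor \neg b) | φ
- | - | ----------- | --------- | ------------------- | ------------------------ | ----------- | -------------- | ------ | ---------------------------- | -
F | F |      F      |     T     |          F          |            T             |      F      |       F        |   T    |              T               | F
F | T |      F      |     T     |          T          |            F             |      F      |       F        |   F    |              F               | F
T | F |      F      |     F     |          F          |            T             |      F      |       T        |   T    |              T               | F
T | T |      T      |     T     |          T          |            F             |      T      |       F        |   F    |              F               | F
Every row is F, so the formula is a contradiction.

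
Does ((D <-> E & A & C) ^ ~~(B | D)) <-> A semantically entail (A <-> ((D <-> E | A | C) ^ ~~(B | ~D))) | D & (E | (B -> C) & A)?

no

A  B  C  D  E  |  φ  ψ
F  F  F  F  F  |  F  T
F  F  F  F  T  |  F  F
F  F  F  T  F  |  F  T
F  F  F  T  T  |  F  T
F  F  T  F  F  |  F  F
F  F  T  F  T  |  F  F
F  F  T  T  F  |  F  F
F  F  T  T  T  |  F  T
F  T  F  F  F  |  T  T
F  T  F  F  T  |  T  F
F  T  F  T  F  |  F  F
F  T  F  T  T  |  F  T
F  T  T  F  F  |  T  F
F  T  T  F  T  |  T  F
F  T  T  T  F  |  F  T
F  T  T  T  T  |  F  T
T  F  F  F  F  |  T  T
T  F  F  F  T  |  T  T
T  F  F  T  F  |  T  T
T  F  F  T  T  |  T  T
T  F  T  F  F  |  T  T
T  F  T  F  T  |  F  T
T  F  T  T  F  |  T  T
T  F  T  T  T  |  F  T
T  T  F  F  F  |  F  T
T  T  F  F  T  |  F  T
T  T  F  T  F  |  T  F
T  T  F  T  T  |  T  T
T  T  T  F  F  |  F  T
T  T  T  F  T  |  T  T
T  T  T  T  F  |  T  T
T  T  T  T  T  |  F  T
At A=F, B=T, C=F, D=F, E=T we have φ true but ψ false, so φ does not entail ψ.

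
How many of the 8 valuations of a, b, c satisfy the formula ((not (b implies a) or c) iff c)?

7

a | b | c || (b implies a) | not (b implies a) | (not (b implies a) or c) | φ
T | T | T ||       T       |         F         |            T             | T
T | T | F ||       T       |         F         |            F             | T
T | F | T ||       T       |         F         |            T             | T
T | F | F ||       T       |         F         |            F             | T
F | T | T ||       F       |         T         |            T             | T
F | T | F ||       F       |         T         |            T             | F
F | F | T ||       T       |         F         |            T             | T
F | F | F ||       T       |         F         |            F             | T
The formula is true on 7 of the 8 rows.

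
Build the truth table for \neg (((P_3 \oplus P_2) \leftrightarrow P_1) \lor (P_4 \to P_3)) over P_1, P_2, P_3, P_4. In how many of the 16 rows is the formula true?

2

P_1 | P_2 | P_3 | P_4 | (P_3 \oplus P_2) | (P_4 \to P_3) | φ
--- | --- | --- | --- | ---------------- | ------------- | -
 1  |  1  |  1  |  1  |        0         |       1       | 0
 1  |  1  |  1  |  0  |        0         |       1       | 0
 1  |  1  |  0  |  1  |        1         |       0       | 0
 1  |  1  |  0  |  0  |        1         |       1       | 0
 1  |  0  |  1  |  1  |        1         |       1       | 0
 1  |  0  |  1  |  0  |        1         |       1       | 0
 1  |  0  |  0  |  1  |        0         |       0       | 1
 1  |  0  |  0  |  0  |        0         |       1       | 0
 0  |  1  |  1  |  1  |        0         |       1       | 0
 0  |  1  |  1  |  0  |        0         |       1       | 0
 0  |  1  |  0  |  1  |        1         |       0       | 1
 0  |  1  |  0  |  0  |        1         |       1       | 0
 0  |  0  |  1  |  1  |        1         |       1       | 0
 0  |  0  |  1  |  0  |        1         |       1       | 0
 0  |  0  |  0  |  1  |        0         |       0       | 0
 0  |  0  |  0  |  0  |        0         |       1       | 0
The formula is true on 2 of the 16 rows.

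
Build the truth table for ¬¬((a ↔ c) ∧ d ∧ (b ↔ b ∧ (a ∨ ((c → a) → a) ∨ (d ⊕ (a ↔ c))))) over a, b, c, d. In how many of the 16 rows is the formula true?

3

a | b | c | d || φ
1 | 1 | 1 | 1 || 1
1 | 1 | 1 | 0 || 0
1 | 1 | 0 | 1 || 0
1 | 1 | 0 | 0 || 0
1 | 0 | 1 | 1 || 1
1 | 0 | 1 | 0 || 0
1 | 0 | 0 | 1 || 0
1 | 0 | 0 | 0 || 0
0 | 1 | 1 | 1 || 0
0 | 1 | 1 | 0 || 0
0 | 1 | 0 | 1 || 0
0 | 1 | 0 | 0 || 0
0 | 0 | 1 | 1 || 0
0 | 0 | 1 | 0 || 0
0 | 0 | 0 | 1 || 1
0 | 0 | 0 | 0 || 0
The formula is true on 3 of the 16 rows.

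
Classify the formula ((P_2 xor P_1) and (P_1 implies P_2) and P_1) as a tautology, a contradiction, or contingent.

contradiction

P_1 | P_2 | (P_2 xor P_1) | (P_1 implies P_2) | φ
--- | --- | ------------- | ----------------- | -
 0  |  0  |       0       |         1         | 0
 0  |  1  |       1       |         1         | 0
 1  |  0  |       1       |         0         | 0
 1  |  1  |       0       |         1         | 0
Every row is 0, so the formula is a contradiction.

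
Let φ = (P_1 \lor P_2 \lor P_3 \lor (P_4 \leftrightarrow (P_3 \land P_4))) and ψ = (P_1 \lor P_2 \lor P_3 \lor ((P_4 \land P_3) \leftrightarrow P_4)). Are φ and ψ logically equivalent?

equivalent

P_1 | P_2 | P_3 | P_4 | φ | ψ
--- | --- | --- | --- | - | -
 1  |  1  |  1  |  1  | 1 | 1
 1  |  1  |  1  |  0  | 1 | 1
 1  |  1  |  0  |  1  | 1 | 1
 1  |  1  |  0  |  0  | 1 | 1
 1  |  0  |  1  |  1  | 1 | 1
 1  |  0  |  1  |  0  | 1 | 1
 1  |  0  |  0  |  1  | 1 | 1
 1  |  0  |  0  |  0  | 1 | 1
 0  |  1  |  1  |  1  | 1 | 1
 0  |  1  |  1  |  0  | 1 | 1
 0  |  1  |  0  |  1  | 1 | 1
 0  |  1  |  0  |  0  | 1 | 1
 0  |  0  |  1  |  1  | 1 | 1
 0  |  0  |  1  |  0  | 1 | 1
 0  |  0  |  0  |  1  | 0 | 0
 0  |  0  |  0  |  0  | 1 | 1
The columns for φ and ψ agree on every row, so they are logically equivalent.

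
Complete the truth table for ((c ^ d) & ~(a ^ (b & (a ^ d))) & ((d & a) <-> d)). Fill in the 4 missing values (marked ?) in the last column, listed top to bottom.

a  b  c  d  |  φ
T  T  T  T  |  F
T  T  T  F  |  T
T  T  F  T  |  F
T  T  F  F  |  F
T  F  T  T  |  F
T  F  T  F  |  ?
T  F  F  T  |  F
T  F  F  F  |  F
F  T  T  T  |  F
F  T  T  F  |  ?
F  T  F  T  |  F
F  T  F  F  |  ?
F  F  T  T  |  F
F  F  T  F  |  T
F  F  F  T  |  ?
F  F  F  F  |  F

F, T, F, F

Row a=T, b=F, c=T, d=F: (c ^ d) = T, ~(a ^ (b & (a ^ d))) = F, ((d & a) <-> d) = T, so the formula = F.
Row a=F, b=T, c=T, d=F: (c ^ d) = T, ~(a ^ (b & (a ^ d))) = T, ((d & a) <-> d) = T, so the formula = T.
Row a=F, b=T, c=F, d=F: (c ^ d) = F, ~(a ^ (b & (a ^ d))) = T, ((d & a) <-> d) = T, so the formula = F.
Row a=F, b=F, c=F, d=T: (c ^ d) = T, ~(a ^ (b & (a ^ d))) = T, ((d & a) <-> d) = F, so the formula = F.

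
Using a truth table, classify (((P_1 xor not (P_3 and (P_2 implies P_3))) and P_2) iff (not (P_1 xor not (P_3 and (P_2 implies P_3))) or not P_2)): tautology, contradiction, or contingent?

P_1 | P_2 | P_3 | (P_2 implies P_3) | (P_3 and (P_2 implies P_3)) | not P_2 | φ
--- | --- | --- | ----------------- | --------------------------- | ------- | -
 T  |  T  |  T  |         T         |              T              |    F    | F
 T  |  T  |  F  |         F         |              F              |    F    | F
 T  |  F  |  T  |         T         |              T              |    T    | F
 T  |  F  |  F  |         T         |              F              |    T    | F
 F  |  T  |  T  |         T         |              T              |    F    | F
 F  |  T  |  F  |         F         |              F              |    F    | F
 F  |  F  |  T  |         T         |              T              |    T    | F
 F  |  F  |  F  |         T         |              F              |    T    | F
Every row is F, so the formula is a contradiction.

contradiction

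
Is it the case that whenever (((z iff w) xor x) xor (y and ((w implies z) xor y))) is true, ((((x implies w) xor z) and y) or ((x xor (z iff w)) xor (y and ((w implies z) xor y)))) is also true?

  x   |   y   |   z   |   w   ||   φ   |   ψ  
False | False | False | False ||  True |  True
False | False | False |  True || False | False
False | False |  True | False || False | False
False | False |  True |  True ||  True |  True
False |  True | False | False ||  True |  True
False |  True | False |  True ||  True |  True
False |  True |  True | False || False | False
False |  True |  True |  True ||  True |  True
 True | False | False | False || False | False
 True | False | False |  True ||  True |  True
 True | False |  True | False ||  True |  True
 True | False |  True |  True || False | False
 True |  True | False | False || False | False
 True |  True | False |  True || False |  True
 True |  True |  True | False ||  True |  True
 True |  True |  True |  True || False | False
In every row where φ is true, ψ is also true, so φ ⊨ ψ.

yes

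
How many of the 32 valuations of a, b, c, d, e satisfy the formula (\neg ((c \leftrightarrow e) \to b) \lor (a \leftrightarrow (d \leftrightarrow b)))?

20

a  b  c  d  e  |  φ
1  1  1  1  1  |  1
1  1  1  1  0  |  1
1  1  1  0  1  |  0
1  1  1  0  0  |  0
1  1  0  1  1  |  1
1  1  0  1  0  |  1
1  1  0  0  1  |  0
1  1  0  0  0  |  0
1  0  1  1  1  |  1
1  0  1  1  0  |  0
1  0  1  0  1  |  1
1  0  1  0  0  |  1
1  0  0  1  1  |  0
1  0  0  1  0  |  1
1  0  0  0  1  |  1
1  0  0  0  0  |  1
0  1  1  1  1  |  0
0  1  1  1  0  |  0
0  1  1  0  1  |  1
0  1  1  0  0  |  1
0  1  0  1  1  |  0
0  1  0  1  0  |  0
0  1  0  0  1  |  1
0  1  0  0  0  |  1
0  0  1  1  1  |  1
0  0  1  1  0  |  1
0  0  1  0  1  |  1
0  0  1  0  0  |  0
0  0  0  1  1  |  1
0  0  0  1  0  |  1
0  0  0  0  1  |  0
0  0  0  0  0  |  1
The formula is true on 20 of the 32 rows.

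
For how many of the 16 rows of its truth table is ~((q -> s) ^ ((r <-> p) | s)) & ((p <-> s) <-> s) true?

  p      q      r      s       (q -> s)  (r <-> p)  ((r <-> p) | s)  ((q -> s) ^ ((r <-> p) | s))  (p <-> s)  ((p <-> s) <-> s)    φ  
 True   True   True   True       True       True          True                  False                 True           True         True
 True   True   True  False      False       True          True                   True                False           True        False
 True   True  False   True       True      False          True                  False                 True           True         True
 True   True  False  False      False      False         False                  False                False           True         True
 True  False   True   True       True       True          True                  False                 True           True         True
 True  False   True  False       True       True          True                  False                False           True         True
 True  False  False   True       True      False          True                  False                 True           True         True
 True  False  False  False       True      False         False                   True                False           True        False
False   True   True   True       True      False          True                  False                False          False        False
False   True   True  False      False      False         False                  False                 True          False        False
False   True  False   True       True       True          True                  False                False          False        False
False   True  False  False      False       True          True                   True                 True          False        False
False  False   True   True       True      False          True                  False                False          False        False
False  False   True  False       True      False         False                   True                 True          False        False
False  False  False   True       True       True          True                  False                False          False        False
False  False  False  False       True       True          True                  False                 True          False        False
The formula is true on 6 of the 16 rows.

6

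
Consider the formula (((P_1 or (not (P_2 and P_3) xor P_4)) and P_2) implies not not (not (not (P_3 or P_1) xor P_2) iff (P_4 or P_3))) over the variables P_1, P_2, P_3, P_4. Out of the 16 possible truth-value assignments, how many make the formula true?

P_1 | P_2 | P_3 | P_4 || (P_2 and P_3) | not (P_2 and P_3) | (not (P_2 and P_3) xor P_4) | (P_3 or P_1) | not (P_3 or P_1) | (not (P_3 or P_1) xor P_2) | (P_4 or P_3) | φ
 T  |  T  |  T  |  T  ||       T       |         F         |              T              |      T       |        F         |             T              |      T       | F
 T  |  T  |  T  |  F  ||       T       |         F         |              F              |      T       |        F         |             T              |      T       | F
 T  |  T  |  F  |  T  ||       F       |         T         |              F              |      T       |        F         |             T              |      T       | F
 T  |  T  |  F  |  F  ||       F       |         T         |              T              |      T       |        F         |             T              |      F       | T
 T  |  F  |  T  |  T  ||       F       |         T         |              F              |      T       |        F         |             F              |      T       | T
 T  |  F  |  T  |  F  ||       F       |         T         |              T              |      T       |        F         |             F              |      T       | T
 T  |  F  |  F  |  T  ||       F       |         T         |              F              |      T       |        F         |             F              |      T       | T
 T  |  F  |  F  |  F  ||       F       |         T         |              T              |      T       |        F         |             F              |      F       | T
 F  |  T  |  T  |  T  ||       T       |         F         |              T              |      T       |        F         |             T              |      T       | F
 F  |  T  |  T  |  F  ||       T       |         F         |              F              |      T       |        F         |             T              |      T       | T
 F  |  T  |  F  |  T  ||       F       |         T         |              F              |      F       |        T         |             F              |      T       | T
 F  |  T  |  F  |  F  ||       F       |         T         |              T              |      F       |        T         |             F              |      F       | F
 F  |  F  |  T  |  T  ||       F       |         T         |              F              |      T       |        F         |             F              |      T       | T
 F  |  F  |  T  |  F  ||       F       |         T         |              T              |      T       |        F         |             F              |      T       | T
 F  |  F  |  F  |  T  ||       F       |         T         |              F              |      F       |        T         |             T              |      T       | T
 F  |  F  |  F  |  F  ||       F       |         T         |              T              |      F       |        T         |             T              |      F       | T
The formula is true on 11 of the 16 rows.

11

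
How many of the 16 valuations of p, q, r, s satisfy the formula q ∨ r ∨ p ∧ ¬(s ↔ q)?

13

p | q | r | s | ((q ∨ r) ∨ (p ∧ ¬(s ↔ q)))
- | - | - | - | --------------------------
0 | 0 | 0 | 0 |             0             
0 | 0 | 0 | 1 |             0             
0 | 0 | 1 | 0 |             1             
0 | 0 | 1 | 1 |             1             
0 | 1 | 0 | 0 |             1             
0 | 1 | 0 | 1 |             1             
0 | 1 | 1 | 0 |             1             
0 | 1 | 1 | 1 |             1             
1 | 0 | 0 | 0 |             0             
1 | 0 | 0 | 1 |             1             
1 | 0 | 1 | 0 |             1             
1 | 0 | 1 | 1 |             1             
1 | 1 | 0 | 0 |             1             
1 | 1 | 0 | 1 |             1             
1 | 1 | 1 | 0 |             1             
1 | 1 | 1 | 1 |             1             
The formula is true on 13 of the 16 rows.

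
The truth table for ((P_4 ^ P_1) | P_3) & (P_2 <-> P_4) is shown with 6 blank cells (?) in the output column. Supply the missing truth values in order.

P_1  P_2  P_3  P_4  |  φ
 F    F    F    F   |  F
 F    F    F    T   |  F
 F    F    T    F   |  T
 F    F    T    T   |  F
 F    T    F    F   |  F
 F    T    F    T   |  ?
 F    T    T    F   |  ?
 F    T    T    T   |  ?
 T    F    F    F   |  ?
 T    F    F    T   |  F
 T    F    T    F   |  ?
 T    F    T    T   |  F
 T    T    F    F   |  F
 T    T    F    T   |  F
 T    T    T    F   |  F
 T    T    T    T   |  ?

T, F, T, T, T, T

Row P_1=F, P_2=T, P_3=F, P_4=T: ((P_4 ^ P_1) | P_3) = T, (P_2 <-> P_4) = T, so the formula = T.
Row P_1=F, P_2=T, P_3=T, P_4=F: ((P_4 ^ P_1) | P_3) = T, (P_2 <-> P_4) = F, so the formula = F.
Row P_1=F, P_2=T, P_3=T, P_4=T: ((P_4 ^ P_1) | P_3) = T, (P_2 <-> P_4) = T, so the formula = T.
Row P_1=T, P_2=F, P_3=F, P_4=F: ((P_4 ^ P_1) | P_3) = T, (P_2 <-> P_4) = T, so the formula = T.
Row P_1=T, P_2=F, P_3=T, P_4=F: ((P_4 ^ P_1) | P_3) = T, (P_2 <-> P_4) = T, so the formula = T.
Row P_1=T, P_2=T, P_3=T, P_4=T: ((P_4 ^ P_1) | P_3) = T, (P_2 <-> P_4) = T, so the formula = T.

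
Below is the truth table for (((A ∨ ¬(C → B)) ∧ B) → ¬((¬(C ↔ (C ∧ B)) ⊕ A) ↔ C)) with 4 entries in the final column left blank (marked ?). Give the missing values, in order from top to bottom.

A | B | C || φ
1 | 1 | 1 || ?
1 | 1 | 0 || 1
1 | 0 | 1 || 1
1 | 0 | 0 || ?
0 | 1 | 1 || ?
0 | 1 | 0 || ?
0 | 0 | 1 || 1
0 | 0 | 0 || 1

0, 1, 1, 1

Row A=1, B=1, C=1: ((A ∨ ¬(C → B)) ∧ B) = 1, ¬((¬(C ↔ (C ∧ B)) ⊕ A) ↔ C) = 0, so the formula = 0.
Row A=1, B=0, C=0: ((A ∨ ¬(C → B)) ∧ B) = 0, ¬((¬(C ↔ (C ∧ B)) ⊕ A) ↔ C) = 1, so the formula = 1.
Row A=0, B=1, C=1: ((A ∨ ¬(C → B)) ∧ B) = 0, ¬((¬(C ↔ (C ∧ B)) ⊕ A) ↔ C) = 1, so the formula = 1.
Row A=0, B=1, C=0: ((A ∨ ¬(C → B)) ∧ B) = 0, ¬((¬(C ↔ (C ∧ B)) ⊕ A) ↔ C) = 0, so the formula = 1.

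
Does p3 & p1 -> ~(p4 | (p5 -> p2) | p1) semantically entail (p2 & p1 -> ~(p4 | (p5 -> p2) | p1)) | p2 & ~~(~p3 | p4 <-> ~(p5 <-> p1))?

  p1  |   p2  |   p3  |   p4  |   p5  |   φ   |   ψ  
----- | ----- | ----- | ----- | ----- | ----- | -----
 True |  True |  True |  True |  True | False | False
 True |  True |  True |  True | False | False |  True
 True |  True |  True | False |  True | False |  True
 True |  True |  True | False | False | False | False
 True |  True | False |  True |  True |  True | False
 True |  True | False |  True | False |  True |  True
 True |  True | False | False |  True |  True | False
 True |  True | False | False | False |  True |  True
 True | False |  True |  True |  True | False |  True
 True | False |  True |  True | False | False |  True
 True | False |  True | False |  True | False |  True
 True | False |  True | False | False | False |  True
 True | False | False |  True |  True |  True |  True
 True | False | False |  True | False |  True |  True
 True | False | False | False |  True |  True |  True
 True | False | False | False | False |  True |  True
False |  True |  True |  True |  True |  True |  True
False |  True |  True |  True | False |  True |  True
False |  True |  True | False |  True |  True |  True
False |  True |  True | False | False |  True |  True
False |  True | False |  True |  True |  True |  True
False |  True | False |  True | False |  True |  True
False |  True | False | False |  True |  True |  True
False |  True | False | False | False |  True |  True
False | False |  True |  True |  True |  True |  True
False | False |  True |  True | False |  True |  True
False | False |  True | False |  True |  True |  True
False | False |  True | False | False |  True |  True
False | False | False |  True |  True |  True |  True
False | False | False |  True | False |  True |  True
False | False | False | False |  True |  True |  True
False | False | False | False | False |  True |  True
At p1=True, p2=True, p3=False, p4=True, p5=True we have φ true but ψ false, so φ does not entail ψ.

no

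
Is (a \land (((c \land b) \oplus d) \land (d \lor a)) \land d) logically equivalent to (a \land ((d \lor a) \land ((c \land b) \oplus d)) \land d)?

equivalent

a  b  c  d  |  φ  ψ
T  T  T  T  |  F  F
T  T  T  F  |  F  F
T  T  F  T  |  T  T
T  T  F  F  |  F  F
T  F  T  T  |  T  T
T  F  T  F  |  F  F
T  F  F  T  |  T  T
T  F  F  F  |  F  F
F  T  T  T  |  F  F
F  T  T  F  |  F  F
F  T  F  T  |  F  F
F  T  F  F  |  F  F
F  F  T  T  |  F  F
F  F  T  F  |  F  F
F  F  F  T  |  F  F
F  F  F  F  |  F  F
The columns for φ and ψ agree on every row, so they are logically equivalent.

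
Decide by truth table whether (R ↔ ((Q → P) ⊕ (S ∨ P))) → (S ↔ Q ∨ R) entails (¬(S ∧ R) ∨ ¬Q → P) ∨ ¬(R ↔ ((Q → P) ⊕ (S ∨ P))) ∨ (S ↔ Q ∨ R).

P | Q | R | S || φ | ψ
0 | 0 | 0 | 0 || 1 | 1
0 | 0 | 0 | 1 || 0 | 0
0 | 0 | 1 | 0 || 0 | 0
0 | 0 | 1 | 1 || 1 | 1
0 | 1 | 0 | 0 || 0 | 0
0 | 1 | 0 | 1 || 1 | 1
0 | 1 | 1 | 0 || 1 | 1
0 | 1 | 1 | 1 || 1 | 1
1 | 0 | 0 | 0 || 1 | 1
1 | 0 | 0 | 1 || 0 | 1
1 | 0 | 1 | 0 || 1 | 1
1 | 0 | 1 | 1 || 1 | 1
1 | 1 | 0 | 0 || 0 | 1
1 | 1 | 0 | 1 || 1 | 1
1 | 1 | 1 | 0 || 1 | 1
1 | 1 | 1 | 1 || 1 | 1
In every row where φ is true, ψ is also true, so φ ⊨ ψ.

yes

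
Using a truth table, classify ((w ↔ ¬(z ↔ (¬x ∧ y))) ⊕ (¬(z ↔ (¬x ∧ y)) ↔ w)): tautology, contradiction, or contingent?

x  y  z  w  |  ¬x  (¬x ∧ y)  (z ↔ (¬x ∧ y))  ¬(z ↔ (¬x ∧ y))  (w ↔ ¬(z ↔ (¬x ∧ y)))  (¬(z ↔ (¬x ∧ y)) ↔ w)  φ
1  1  1  1  |  0      0            0                1                   1                      1            0
1  1  1  0  |  0      0            0                1                   0                      0            0
1  1  0  1  |  0      0            1                0                   0                      0            0
1  1  0  0  |  0      0            1                0                   1                      1            0
1  0  1  1  |  0      0            0                1                   1                      1            0
1  0  1  0  |  0      0            0                1                   0                      0            0
1  0  0  1  |  0      0            1                0                   0                      0            0
1  0  0  0  |  0      0            1                0                   1                      1            0
0  1  1  1  |  1      1            1                0                   0                      0            0
0  1  1  0  |  1      1            1                0                   1                      1            0
0  1  0  1  |  1      1            0                1                   1                      1            0
0  1  0  0  |  1      1            0                1                   0                      0            0
0  0  1  1  |  1      0            0                1                   1                      1            0
0  0  1  0  |  1      0            0                1                   0                      0            0
0  0  0  1  |  1      0            1                0                   0                      0            0
0  0  0  0  |  1      0            1                0                   1                      1            0
Every row is 0, so the formula is a contradiction.

contradiction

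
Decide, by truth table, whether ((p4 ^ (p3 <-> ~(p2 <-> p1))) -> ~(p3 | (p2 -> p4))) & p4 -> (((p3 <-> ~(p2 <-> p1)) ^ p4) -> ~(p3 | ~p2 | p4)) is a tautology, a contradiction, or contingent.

p1 | p2 | p3 | p4 || φ
F  | F  | F  | F  || T
F  | F  | F  | T  || T
F  | F  | T  | F  || T
F  | F  | T  | T  || T
F  | T  | F  | F  || T
F  | T  | F  | T  || T
F  | T  | T  | F  || T
F  | T  | T  | T  || T
T  | F  | F  | F  || T
T  | F  | F  | T  || T
T  | F  | T  | F  || T
T  | F  | T  | T  || T
T  | T  | F  | F  || T
T  | T  | F  | T  || T
T  | T  | T  | F  || T
T  | T  | T  | T  || T
Every row is T, so the formula is a tautology.

tautology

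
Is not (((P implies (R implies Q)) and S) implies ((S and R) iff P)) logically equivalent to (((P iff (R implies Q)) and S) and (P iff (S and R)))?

P | Q | R | S || φ | ψ
1 | 1 | 1 | 1 || 0 | 1
1 | 1 | 1 | 0 || 0 | 0
1 | 1 | 0 | 1 || 1 | 0
1 | 1 | 0 | 0 || 0 | 0
1 | 0 | 1 | 1 || 0 | 0
1 | 0 | 1 | 0 || 0 | 0
1 | 0 | 0 | 1 || 1 | 0
1 | 0 | 0 | 0 || 0 | 0
0 | 1 | 1 | 1 || 1 | 0
0 | 1 | 1 | 0 || 0 | 0
0 | 1 | 0 | 1 || 0 | 0
0 | 1 | 0 | 0 || 0 | 0
0 | 0 | 1 | 1 || 1 | 0
0 | 0 | 1 | 0 || 0 | 0
0 | 0 | 0 | 1 || 0 | 0
0 | 0 | 0 | 0 || 0 | 0
The columns differ at P=1, Q=1, R=1, S=1 (φ=0, ψ=1), so they are not equivalent.

not equivalent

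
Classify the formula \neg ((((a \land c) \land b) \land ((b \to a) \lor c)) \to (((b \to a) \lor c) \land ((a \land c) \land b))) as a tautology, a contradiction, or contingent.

  a   |   b   |   c   || (a \land c) | ((a \land c) \land b) | (b \to a) | ((b \to a) \lor c) |   φ  
 True |  True |  True ||     True    |          True         |    True   |        True        | False
 True |  True | False ||    False    |         False         |    True   |        True        | False
 True | False |  True ||     True    |         False         |    True   |        True        | False
 True | False | False ||    False    |         False         |    True   |        True        | False
False |  True |  True ||    False    |         False         |   False   |        True        | False
False |  True | False ||    False    |         False         |   False   |       False        | False
False | False |  True ||    False    |         False         |    True   |        True        | False
False | False | False ||    False    |         False         |    True   |        True        | False
Every row is False, so the formula is a contradiction.

contradiction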